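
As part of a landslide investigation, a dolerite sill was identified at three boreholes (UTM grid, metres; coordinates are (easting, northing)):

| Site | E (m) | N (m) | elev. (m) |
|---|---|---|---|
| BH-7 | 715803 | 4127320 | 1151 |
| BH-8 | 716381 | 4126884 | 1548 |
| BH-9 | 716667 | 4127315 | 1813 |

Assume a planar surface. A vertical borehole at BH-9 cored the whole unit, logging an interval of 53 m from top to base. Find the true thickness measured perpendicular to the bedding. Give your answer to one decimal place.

41.9 m

Two edge vectors: BH-7→BH-8 = (578, -436, 397), BH-7→BH-9 = (864, -5, 662).
Normal n = (BH-7→BH-8) × (BH-7→BH-9) = (-286647, -39628, 373814).
So ∂z/∂E = −n_x/n_z = 0.76682 and ∂z/∂N = −n_y/n_z = 0.10601.
|∇z| = √(a²+b²) = 0.77411, so dip δ = arctan(0.77411) = 37.74°.
True thickness = vertical thickness × cos δ = 53 × cos 37.74° = 41.9 m.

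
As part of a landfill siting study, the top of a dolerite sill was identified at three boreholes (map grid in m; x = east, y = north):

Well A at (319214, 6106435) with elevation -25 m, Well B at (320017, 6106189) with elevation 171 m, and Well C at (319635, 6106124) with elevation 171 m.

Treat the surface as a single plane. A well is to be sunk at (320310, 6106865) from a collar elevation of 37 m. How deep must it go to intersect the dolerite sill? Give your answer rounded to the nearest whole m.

Let the plane be z = a·x + b·y + c.
Well B−Well A: 803a − 246b = 196;  Well C−Well A: 421a − 311b = 196.
Solving gives a = 0.08716058, b = −0.51223600.
Then c = -25 − a·319214 − b·6106435 = 3100087.99.
At (320310, 6106865): z_contact = 27918.4 − 3128156.1 + 3100087.99 = -149.7 m.
Depth below ground = 37 − (-149.7) = 187 m.

187 m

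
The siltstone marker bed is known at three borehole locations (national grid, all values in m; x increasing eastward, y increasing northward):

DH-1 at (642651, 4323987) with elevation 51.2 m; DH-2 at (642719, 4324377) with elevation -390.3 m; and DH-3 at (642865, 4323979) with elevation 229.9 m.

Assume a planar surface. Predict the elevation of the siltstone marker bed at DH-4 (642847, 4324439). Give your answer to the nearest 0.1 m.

-368.2 m

Let the plane be z = a·x + b·y + c.
DH-2−DH-1: 68a + 390b = −441.5;  DH-3−DH-1: 214a − 8b = 178.7.
Solving gives a = 0.787593448, b = −1.269375268.
Then c = 51.2 − a·642651 − b·4323987 = 4982665.64.
At (642847, 4324439): z = 506302.1 − 5489335.9 + 4982665.64 = -368.2 m.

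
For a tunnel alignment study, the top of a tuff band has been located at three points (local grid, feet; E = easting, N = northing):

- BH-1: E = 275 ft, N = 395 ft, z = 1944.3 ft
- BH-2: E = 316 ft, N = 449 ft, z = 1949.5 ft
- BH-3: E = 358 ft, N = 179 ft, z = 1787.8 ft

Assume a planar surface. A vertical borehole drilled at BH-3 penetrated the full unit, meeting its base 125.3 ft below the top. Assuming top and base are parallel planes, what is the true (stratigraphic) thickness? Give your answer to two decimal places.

100.15 ft

Two edge vectors: BH-1→BH-2 = (41, 54, 5.2), BH-1→BH-3 = (83, -216, -156.5).
Normal n = (BH-1→BH-2) × (BH-1→BH-3) = (-7327.8, 6848.1, -13338).
So ∂z/∂E = −n_x/n_z = −0.54939 and ∂z/∂N = −n_y/n_z = 0.51343.
|∇z| = √(a²+b²) = 0.75196, so dip δ = arctan(0.75196) = 36.94°.
True thickness = vertical thickness × cos δ = 125.3 × cos 36.94° = 100.15 ft.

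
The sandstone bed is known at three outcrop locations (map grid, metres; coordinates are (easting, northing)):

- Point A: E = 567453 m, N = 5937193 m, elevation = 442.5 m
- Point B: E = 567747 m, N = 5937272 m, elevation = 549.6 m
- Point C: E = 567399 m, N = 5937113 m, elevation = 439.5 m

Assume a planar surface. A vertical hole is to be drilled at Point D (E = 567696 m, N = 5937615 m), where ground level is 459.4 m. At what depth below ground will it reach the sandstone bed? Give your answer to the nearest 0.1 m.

19.2 m

Two edge vectors: Point A→Point B = (294, 79, 107.1), Point A→Point C = (-54, -80, -3).
Normal n = (Point A→Point B) × (Point A→Point C) = (8331, -4901.4, -19254).
So ∂z/∂E = −n_x/n_z = 0.432689311 and ∂z/∂N = −n_y/n_z = −0.254565285.
Intercept c from Point A: 442.5 − 245530.85 + 1511403.23 = 1266314.88.
At (567696, 5937615): z_contact = 245635.99 − 1511510.66 + 1266314.88 = 440.22 m.
Depth below ground = 459.4 − 440.22 = 19.2 m.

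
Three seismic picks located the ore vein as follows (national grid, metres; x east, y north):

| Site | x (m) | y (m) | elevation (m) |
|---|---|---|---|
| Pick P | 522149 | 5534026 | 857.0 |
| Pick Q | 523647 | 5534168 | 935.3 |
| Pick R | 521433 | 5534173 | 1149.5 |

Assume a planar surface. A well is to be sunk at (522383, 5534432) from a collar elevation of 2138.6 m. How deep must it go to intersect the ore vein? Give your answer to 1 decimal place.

Let the plane be z = a·x + b·y + c.
Pick Q−Pick P: 1498a + 142b = 78.3;  Pick R−Pick P: −716a + 147b = 292.5.
Solving gives a = −0.093280373, b = 1.535450699.
Then c = 857 − a·522149 − b·5534026 = −8447660.83.
At (522383, 5534432): z_contact = −48728.08 + 8497847.48 − 8447660.83 = 1458.57 m.
Depth below ground = 2138.6 − 1458.57 = 680.0 m.

680.0 m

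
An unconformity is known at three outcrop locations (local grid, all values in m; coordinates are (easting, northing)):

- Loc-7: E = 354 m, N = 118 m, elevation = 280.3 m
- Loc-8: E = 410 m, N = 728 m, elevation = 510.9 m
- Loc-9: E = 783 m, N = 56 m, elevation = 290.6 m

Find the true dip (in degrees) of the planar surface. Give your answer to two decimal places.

Two edge vectors: Loc-7→Loc-8 = (56, 610, 230.6), Loc-7→Loc-9 = (429, -62, 10.3).
Normal n = (Loc-7→Loc-8) × (Loc-7→Loc-9) = (20580.2, 98350.6, -265162).
So ∂z/∂E = −n_x/n_z = 0.07761 and ∂z/∂N = −n_y/n_z = 0.37091.
Gradient magnitude |∇z| = √(a² + b²) = √(0.00602 + 0.13757) = 0.37894.
True dip = arctan(0.37894) = 20.75°, dipping toward SSW (azimuth ≈ 192°).

20.75°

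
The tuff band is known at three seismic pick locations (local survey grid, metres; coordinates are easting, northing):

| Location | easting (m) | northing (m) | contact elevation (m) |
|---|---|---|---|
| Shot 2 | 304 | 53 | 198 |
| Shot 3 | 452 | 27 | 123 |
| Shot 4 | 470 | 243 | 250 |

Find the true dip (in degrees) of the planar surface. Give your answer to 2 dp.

Two edge vectors: Shot 2→Shot 3 = (148, -26, -75), Shot 2→Shot 4 = (166, 190, 52).
Normal n = (Shot 2→Shot 3) × (Shot 2→Shot 4) = (12898, -20146, 32436).
So ∂z/∂easting = −n_x/n_z = −0.39764 and ∂z/∂northing = −n_y/n_z = 0.62110.
Gradient magnitude |∇z| = √(a² + b²) = √(0.15812 + 0.38577) = 0.73749.
True dip = arctan(0.73749) = 36.41°, dipping toward SSE (azimuth ≈ 147°).

36.41°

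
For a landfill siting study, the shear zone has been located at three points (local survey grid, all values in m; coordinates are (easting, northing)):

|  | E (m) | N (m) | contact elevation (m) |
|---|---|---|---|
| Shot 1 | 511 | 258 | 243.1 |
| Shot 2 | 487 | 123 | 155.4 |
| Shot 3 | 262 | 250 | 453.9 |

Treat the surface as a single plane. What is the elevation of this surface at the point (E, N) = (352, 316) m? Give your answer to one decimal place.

428.5 m

Let the plane be z = a·E + b·N + c.
Shot 2−Shot 1: −24a − 135b = −87.7;  Shot 3−Shot 1: −249a − 8b = 210.8.
Solving gives a = −0.87244, b = 0.80473.
Then c = 243.1 − a·511 − b·258 = 481.30.
At (352, 316): z = −307.1 + 254.3 + 481.30 = 428.5 m.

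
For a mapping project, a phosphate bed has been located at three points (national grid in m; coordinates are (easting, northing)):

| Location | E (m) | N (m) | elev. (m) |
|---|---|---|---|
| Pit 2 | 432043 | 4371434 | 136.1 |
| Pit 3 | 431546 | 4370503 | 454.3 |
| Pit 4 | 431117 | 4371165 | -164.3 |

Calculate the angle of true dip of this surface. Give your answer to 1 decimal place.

38.3°

Let the plane be z = a·E + b·N + c.
Pit 3−Pit 2: −497a − 931b = 318.2;  Pit 4−Pit 2: −926a − 269b = −300.4.
Solving gives a = 0.50146, b = −0.60948.
Gradient magnitude |∇z| = √(a² + b²) = √(0.25146 + 0.37146) = 0.78926.
True dip = arctan(0.78926) = 38.3°, dipping toward NW (azimuth ≈ 321°).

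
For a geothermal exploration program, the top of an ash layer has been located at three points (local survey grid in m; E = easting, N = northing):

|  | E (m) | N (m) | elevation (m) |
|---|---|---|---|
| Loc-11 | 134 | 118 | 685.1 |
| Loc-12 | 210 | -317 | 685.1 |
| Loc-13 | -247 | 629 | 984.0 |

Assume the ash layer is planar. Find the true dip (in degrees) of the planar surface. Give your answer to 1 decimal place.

Two edge vectors: Loc-11→Loc-12 = (76, -435, 0), Loc-11→Loc-13 = (-381, 511, 298.9).
Normal n = (Loc-11→Loc-12) × (Loc-11→Loc-13) = (-130021.5, -22716.4, -126899).
So ∂z/∂E = −n_x/n_z = −1.02461 and ∂z/∂N = −n_y/n_z = −0.17901.
Gradient magnitude |∇z| = √(a² + b²) = √(1.04982 + 0.03205) = 1.04013.
True dip = arctan(1.04013) = 46.1°, dipping toward E (azimuth ≈ 080°).

46.1°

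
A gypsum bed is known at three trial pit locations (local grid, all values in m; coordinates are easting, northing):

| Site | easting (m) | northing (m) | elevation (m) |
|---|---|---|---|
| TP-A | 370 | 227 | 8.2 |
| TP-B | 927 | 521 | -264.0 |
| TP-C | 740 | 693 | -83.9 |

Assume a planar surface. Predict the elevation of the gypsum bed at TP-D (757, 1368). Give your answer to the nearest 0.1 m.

126.1 m

Two edge vectors: TP-A→TP-B = (557, 294, -272.2), TP-A→TP-C = (370, 466, -92.1).
Normal n = (TP-A→TP-B) × (TP-A→TP-C) = (99767.8, -49414.3, 150782).
So ∂z/∂easting = −n_x/n_z = −0.661669 and ∂z/∂northing = −n_y/n_z = 0.327720.
Intercept c from TP-A: 8.2 + 244.82 − 74.39 = 178.63.
At (757, 1368): z = −500.9 + 448.3 + 178.63 = 126.1 m.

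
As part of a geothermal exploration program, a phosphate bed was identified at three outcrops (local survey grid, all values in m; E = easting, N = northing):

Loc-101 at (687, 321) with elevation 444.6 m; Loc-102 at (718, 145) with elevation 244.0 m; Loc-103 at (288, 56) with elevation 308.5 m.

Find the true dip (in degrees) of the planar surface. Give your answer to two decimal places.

48.67°

Two edge vectors: Loc-101→Loc-102 = (31, -176, -200.6), Loc-101→Loc-103 = (-399, -265, -136.1).
Normal n = (Loc-101→Loc-102) × (Loc-101→Loc-103) = (-29205.4, 84258.5, -78439).
So ∂z/∂E = −n_x/n_z = −0.37233 and ∂z/∂N = −n_y/n_z = 1.07419.
Gradient magnitude |∇z| = √(a² + b²) = √(0.13863 + 1.15389) = 1.13689.
True dip = arctan(1.13689) = 48.67°, dipping toward SSE (azimuth ≈ 161°).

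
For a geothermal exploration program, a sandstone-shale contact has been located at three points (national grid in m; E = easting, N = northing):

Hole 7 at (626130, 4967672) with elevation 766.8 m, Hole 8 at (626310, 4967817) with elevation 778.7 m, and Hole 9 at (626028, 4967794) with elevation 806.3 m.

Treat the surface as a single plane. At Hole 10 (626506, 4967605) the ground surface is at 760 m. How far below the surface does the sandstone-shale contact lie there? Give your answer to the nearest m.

52 m

Two edge vectors: Hole 7→Hole 8 = (180, 145, 11.9), Hole 7→Hole 9 = (-102, 122, 39.5).
Normal n = (Hole 7→Hole 8) × (Hole 7→Hole 9) = (4275.7, -8323.8, 36750).
So ∂z/∂E = −n_x/n_z = −0.11634558 and ∂z/∂N = −n_y/n_z = 0.22649796.
Intercept c from Hole 7: 766.8 + 72847.46 − 1125167.57 = −1051553.31.
At (626506, 4967605): z_contact = −72891.2 + 1125152.4 − 1051553.31 = 707.9 m.
Depth below ground = 760 − 707.9 = 52 m.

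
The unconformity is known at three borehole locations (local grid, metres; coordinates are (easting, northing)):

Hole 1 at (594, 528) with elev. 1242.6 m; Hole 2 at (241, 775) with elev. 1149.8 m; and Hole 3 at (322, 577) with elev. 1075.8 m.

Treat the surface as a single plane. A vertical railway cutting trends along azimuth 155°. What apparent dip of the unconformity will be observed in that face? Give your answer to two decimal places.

16.73°

Two edge vectors: Hole 1→Hole 2 = (-353, 247, -92.8), Hole 1→Hole 3 = (-272, 49, -166.8).
Normal n = (Hole 1→Hole 2) × (Hole 1→Hole 3) = (-36652.4, -33638.8, 49887).
So ∂z/∂E = −n_x/n_z = 0.73471 and ∂z/∂N = −n_y/n_z = 0.67430.
Unit vector along 155° is (sin 155°, cos 155°) = (0.4226, -0.9063).
Slope in that direction = a·(0.4226) + b·(-0.9063) = −0.30062.
Apparent dip = arctan|0.30062| = 16.73° (true dip is 44.9°, so apparent ≤ true as expected).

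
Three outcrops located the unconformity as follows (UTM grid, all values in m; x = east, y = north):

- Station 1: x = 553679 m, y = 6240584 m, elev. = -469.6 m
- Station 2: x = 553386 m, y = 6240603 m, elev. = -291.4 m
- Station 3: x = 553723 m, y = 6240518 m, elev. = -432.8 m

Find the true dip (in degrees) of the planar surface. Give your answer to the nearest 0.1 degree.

Two edge vectors: Station 1→Station 2 = (-293, 19, 178.2), Station 1→Station 3 = (44, -66, 36.8).
Normal n = (Station 1→Station 2) × (Station 1→Station 3) = (12460.4, 18623.2, 18502).
So ∂z/∂x = −n_x/n_z = −0.67346 and ∂z/∂y = −n_y/n_z = −1.00655.
Gradient magnitude |∇z| = √(a² + b²) = √(0.45355 + 1.01314) = 1.21107.
True dip = arctan(1.21107) = 50.5°, dipping toward NE (azimuth ≈ 034°).

50.5°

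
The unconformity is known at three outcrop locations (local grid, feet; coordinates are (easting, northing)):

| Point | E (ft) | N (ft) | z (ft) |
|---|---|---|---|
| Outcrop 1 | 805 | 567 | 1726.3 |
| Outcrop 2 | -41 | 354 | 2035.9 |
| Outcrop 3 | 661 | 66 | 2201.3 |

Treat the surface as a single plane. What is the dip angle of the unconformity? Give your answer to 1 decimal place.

Two edge vectors: Outcrop 1→Outcrop 2 = (-846, -213, 309.6), Outcrop 1→Outcrop 3 = (-144, -501, 475).
Normal n = (Outcrop 1→Outcrop 2) × (Outcrop 1→Outcrop 3) = (53934.6, 357267.6, 393174).
So ∂z/∂E = −n_x/n_z = −0.13718 and ∂z/∂N = −n_y/n_z = −0.90868.
Gradient magnitude |∇z| = √(a² + b²) = √(0.01882 + 0.82569) = 0.91897.
True dip = arctan(0.91897) = 42.6°, dipping toward N (azimuth ≈ 009°).

42.6°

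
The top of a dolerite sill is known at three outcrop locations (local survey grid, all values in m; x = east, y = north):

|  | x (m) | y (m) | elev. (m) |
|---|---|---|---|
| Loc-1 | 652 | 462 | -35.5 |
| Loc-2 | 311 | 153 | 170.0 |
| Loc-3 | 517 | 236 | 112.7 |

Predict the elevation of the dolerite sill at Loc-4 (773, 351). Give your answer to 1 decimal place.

Two edge vectors: Loc-1→Loc-2 = (-341, -309, 205.5), Loc-1→Loc-3 = (-135, -226, 148.2).
Normal n = (Loc-1→Loc-2) × (Loc-1→Loc-3) = (649.2, 22793.7, 35351).
So ∂z/∂x = −n_x/n_z = −0.01836 and ∂z/∂y = −n_y/n_z = −0.64478.
Intercept c from Loc-1: -35.5 + 11.97 + 297.89 = 274.36.
At (773, 351): z = −14.2 − 226.3 + 274.36 = 33.8 m.

33.8 m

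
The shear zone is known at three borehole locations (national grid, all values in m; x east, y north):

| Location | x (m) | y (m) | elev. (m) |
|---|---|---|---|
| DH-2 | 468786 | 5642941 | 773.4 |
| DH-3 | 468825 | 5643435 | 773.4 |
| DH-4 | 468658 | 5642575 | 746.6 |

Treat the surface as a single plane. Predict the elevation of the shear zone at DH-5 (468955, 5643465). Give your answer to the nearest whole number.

808 m

Let the plane be z = a·x + b·y + c.
DH-3−DH-2: 39a + 494b = 0;  DH-4−DH-2: −128a − 366b = −26.8.
Solving gives a = 0.27041954, b = −0.02134891.
Then c = 773.4 − a·468786 − b·5642941 = −5524.85.
At (468955, 5643465): z = 126814.6 − 120481.8 − 5524.85 = 807.9 m.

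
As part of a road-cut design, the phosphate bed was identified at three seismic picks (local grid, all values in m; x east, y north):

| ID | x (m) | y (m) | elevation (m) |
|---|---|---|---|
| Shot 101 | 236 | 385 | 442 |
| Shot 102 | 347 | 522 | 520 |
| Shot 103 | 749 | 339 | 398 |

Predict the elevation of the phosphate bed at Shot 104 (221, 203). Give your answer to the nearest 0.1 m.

Let the plane be z = a·x + b·y + c.
Shot 102−Shot 101: 111a + 137b = 78;  Shot 103−Shot 101: 513a − 46b = −44.
Solving gives a = −0.03237, b = 0.59557.
Then c = 442 − a·236 − b·385 = 220.35.
At (221, 203): z = −7.2 + 120.9 + 220.35 = 334.1 m.

334.1 m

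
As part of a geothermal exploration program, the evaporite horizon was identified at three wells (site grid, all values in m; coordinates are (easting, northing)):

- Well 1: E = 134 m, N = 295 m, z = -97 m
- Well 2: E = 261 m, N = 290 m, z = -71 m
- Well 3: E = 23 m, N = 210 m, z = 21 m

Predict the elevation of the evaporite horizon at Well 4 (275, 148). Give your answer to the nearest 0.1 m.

Let the plane be z = a·E + b·N + c.
Well 2−Well 1: 127a − 5b = 26;  Well 3−Well 1: −111a − 85b = 118.
Solving gives a = 0.14273, b = −1.57463.
Then c = -97 − a·134 − b·295 = 348.39.
At (275, 148): z = 39.3 − 233.0 + 348.39 = 154.6 m.

154.6 m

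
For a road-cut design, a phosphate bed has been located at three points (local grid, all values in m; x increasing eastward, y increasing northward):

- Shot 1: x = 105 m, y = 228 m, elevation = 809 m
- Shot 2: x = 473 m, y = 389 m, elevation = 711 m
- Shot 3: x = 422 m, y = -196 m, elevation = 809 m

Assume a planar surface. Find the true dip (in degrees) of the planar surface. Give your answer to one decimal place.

Let the plane be z = a·x + b·y + c.
Shot 2−Shot 1: 368a + 161b = −98;  Shot 3−Shot 1: 317a − 424b = 0.
Solving gives a = −0.20067, b = −0.15003.
Gradient magnitude |∇z| = √(a² + b²) = √(0.04027 + 0.02251) = 0.25055.
True dip = arctan(0.25055) = 14.1°, dipping toward NE (azimuth ≈ 053°).

14.1°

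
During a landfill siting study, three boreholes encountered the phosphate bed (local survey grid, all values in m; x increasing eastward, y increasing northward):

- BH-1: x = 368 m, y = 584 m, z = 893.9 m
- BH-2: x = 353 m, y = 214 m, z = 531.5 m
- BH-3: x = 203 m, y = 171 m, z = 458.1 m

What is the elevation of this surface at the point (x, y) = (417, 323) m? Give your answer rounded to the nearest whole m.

651 m

Let the plane be z = a·x + b·y + c.
BH-2−BH-1: −15a − 370b = −362.4;  BH-3−BH-1: −165a − 413b = −435.8.
Solving gives a = 0.21101, b = 0.97091.
Then c = 893.9 − a·368 − b·584 = 249.24.
At (417, 323): z = 88.0 + 313.6 + 249.24 = 650.8 m.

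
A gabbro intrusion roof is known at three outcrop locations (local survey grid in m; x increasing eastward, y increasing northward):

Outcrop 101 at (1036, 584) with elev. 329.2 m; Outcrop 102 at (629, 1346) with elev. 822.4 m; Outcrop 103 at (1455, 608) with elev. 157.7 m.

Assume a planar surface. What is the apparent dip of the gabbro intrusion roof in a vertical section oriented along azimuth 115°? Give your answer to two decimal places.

29.61°

Let the plane be z = a·x + b·y + c.
Outcrop 102−Outcrop 101: −407a + 762b = 493.2;  Outcrop 103−Outcrop 101: 419a + 24b = −171.5.
Solving gives a = −0.43313, b = 0.41590.
Unit vector along 115° is (sin 115°, cos 115°) = (0.9063, -0.4226).
Slope in that direction = a·(0.9063) + b·(-0.4226) = −0.56832.
Apparent dip = arctan|0.56832| = 29.61° (true dip is 31.0°, so apparent ≤ true as expected).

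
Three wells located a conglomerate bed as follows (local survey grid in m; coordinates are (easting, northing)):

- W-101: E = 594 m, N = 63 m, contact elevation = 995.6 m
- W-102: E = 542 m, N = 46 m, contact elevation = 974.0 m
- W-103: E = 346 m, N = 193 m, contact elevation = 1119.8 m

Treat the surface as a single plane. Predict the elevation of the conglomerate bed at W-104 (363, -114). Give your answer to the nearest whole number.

Let the plane be z = a·E + b·N + c.
W-102−W-101: −52a − 17b = −21.6;  W-103−W-101: −248a + 130b = 124.2.
Solving gives a = 0.06347, b = 1.07646.
Then c = 995.6 − a·594 − b·63 = 890.08.
At (363, -114): z = 23.0 − 122.7 + 890.08 = 790.4 m.

790 m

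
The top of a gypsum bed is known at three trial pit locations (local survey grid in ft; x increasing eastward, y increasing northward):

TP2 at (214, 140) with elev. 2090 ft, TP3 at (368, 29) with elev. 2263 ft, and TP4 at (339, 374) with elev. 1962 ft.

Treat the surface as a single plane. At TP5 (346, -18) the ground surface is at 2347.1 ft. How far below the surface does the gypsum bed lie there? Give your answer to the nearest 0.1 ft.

56.8 ft

Two edge vectors: TP2→TP3 = (154, -111, 173), TP2→TP4 = (125, 234, -128).
Normal n = (TP2→TP3) × (TP2→TP4) = (-26274, 41337, 49911).
So ∂z/∂x = −n_x/n_z = 0.52642 and ∂z/∂y = −n_y/n_z = −0.82821.
Intercept c from TP2: 2090 − 112.65 + 115.95 = 2093.30.
At (346, -18): z_contact = 182.14 + 14.91 + 2093.30 = 2290.34 ft.
Depth below ground = 2347.1 − 2290.34 = 56.8 ft.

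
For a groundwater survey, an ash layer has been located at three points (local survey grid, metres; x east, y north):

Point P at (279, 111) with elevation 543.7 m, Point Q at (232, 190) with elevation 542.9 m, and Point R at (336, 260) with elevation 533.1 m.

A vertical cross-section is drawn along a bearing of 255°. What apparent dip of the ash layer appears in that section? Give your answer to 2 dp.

4.15°

Let the plane be z = a·x + b·y + c.
Point Q−Point P: −47a + 79b = −0.8;  Point R−Point P: 57a + 149b = −10.6.
Solving gives a = −0.06242, b = −0.04726.
Unit vector along 255° is (sin 255°, cos 255°) = (-0.9659, -0.2588).
Slope in that direction = a·(-0.9659) + b·(-0.2588) = 0.07253.
Apparent dip = arctan|0.07253| = 4.15° (true dip is 4.5°, so apparent ≤ true as expected).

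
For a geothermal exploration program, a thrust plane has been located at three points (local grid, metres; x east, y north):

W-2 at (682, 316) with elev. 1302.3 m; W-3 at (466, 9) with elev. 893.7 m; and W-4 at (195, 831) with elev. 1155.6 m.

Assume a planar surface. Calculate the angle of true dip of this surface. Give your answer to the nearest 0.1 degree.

49.5°

Let the plane be z = a·x + b·y + c.
W-3−W-2: −216a − 307b = −408.6;  W-4−W-2: −487a + 515b = −146.7.
Solving gives a = 0.97974, b = 0.64162.
Gradient magnitude |∇z| = √(a² + b²) = √(0.95989 + 0.41167) = 1.17114.
True dip = arctan(1.17114) = 49.5°, dipping toward WSW (azimuth ≈ 237°).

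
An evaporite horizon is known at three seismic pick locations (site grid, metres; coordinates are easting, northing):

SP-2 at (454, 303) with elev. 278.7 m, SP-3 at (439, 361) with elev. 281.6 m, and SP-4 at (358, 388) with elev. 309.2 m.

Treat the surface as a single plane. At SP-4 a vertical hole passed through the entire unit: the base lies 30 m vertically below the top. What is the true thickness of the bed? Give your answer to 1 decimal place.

Let the plane be z = a·easting + b·northing + c.
SP-3−SP-2: −15a + 58b = 2.9;  SP-4−SP-2: −96a + 85b = 30.5.
Solving gives a = −0.35465, b = −0.04172.
|∇z| = √(a²+b²) = 0.35709, so dip δ = arctan(0.35709) = 19.65°.
True thickness = vertical thickness × cos δ = 30 × cos 19.65° = 28.3 m.

28.3 m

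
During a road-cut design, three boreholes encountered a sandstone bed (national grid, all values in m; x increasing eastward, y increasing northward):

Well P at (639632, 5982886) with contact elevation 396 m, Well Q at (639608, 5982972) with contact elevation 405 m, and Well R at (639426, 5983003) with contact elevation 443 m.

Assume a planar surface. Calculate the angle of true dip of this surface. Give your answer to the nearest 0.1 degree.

11.7°

Let the plane be z = a·x + b·y + c.
Well Q−Well P: −24a + 86b = 9;  Well R−Well P: −206a + 117b = 47.
Solving gives a = −0.20050, b = 0.04870.
Gradient magnitude |∇z| = √(a² + b²) = √(0.04020 + 0.00237) = 0.20633.
True dip = arctan(0.20633) = 11.7°, dipping toward ESE (azimuth ≈ 104°).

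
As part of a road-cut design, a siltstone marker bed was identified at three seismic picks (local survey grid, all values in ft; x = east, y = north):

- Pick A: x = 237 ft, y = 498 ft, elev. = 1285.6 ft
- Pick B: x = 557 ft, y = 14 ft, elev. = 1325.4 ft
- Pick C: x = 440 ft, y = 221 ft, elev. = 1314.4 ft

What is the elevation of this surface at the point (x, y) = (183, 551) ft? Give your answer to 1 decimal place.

Let the plane be z = a·x + b·y + c.
Pick B−Pick A: 320a − 484b = 39.8;  Pick C−Pick A: 203a − 277b = 28.8.
Solving gives a = 0.30323, b = 0.11825.
Then c = 1285.6 − a·237 − b·498 = 1154.85.
At (183, 551): z = 55.5 + 65.2 + 1154.85 = 1275.5 ft.

1275.5 ft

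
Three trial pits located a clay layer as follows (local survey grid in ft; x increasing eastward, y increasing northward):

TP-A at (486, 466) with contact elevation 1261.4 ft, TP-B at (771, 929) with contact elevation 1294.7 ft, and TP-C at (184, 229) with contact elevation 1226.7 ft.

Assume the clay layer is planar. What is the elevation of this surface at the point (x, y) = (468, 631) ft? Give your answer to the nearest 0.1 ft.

1259.7 ft

Let the plane be z = a·x + b·y + c.
TP-B−TP-A: 285a + 463b = 33.3;  TP-C−TP-A: −302a − 237b = −34.7.
Solving gives a = 0.11309, b = 0.00231.
Then c = 1261.4 − a·486 − b·466 = 1205.36.
At (468, 631): z = 52.9 + 1.5 + 1205.36 = 1259.7 ft.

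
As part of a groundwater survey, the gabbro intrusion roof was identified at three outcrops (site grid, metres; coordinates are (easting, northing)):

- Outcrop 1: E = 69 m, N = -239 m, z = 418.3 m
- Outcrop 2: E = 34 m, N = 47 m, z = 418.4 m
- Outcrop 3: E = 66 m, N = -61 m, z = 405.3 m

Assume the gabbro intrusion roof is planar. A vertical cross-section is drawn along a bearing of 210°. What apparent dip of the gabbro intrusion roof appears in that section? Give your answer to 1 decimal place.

Two edge vectors: Outcrop 1→Outcrop 2 = (-35, 286, 0.1), Outcrop 1→Outcrop 3 = (-3, 178, -13).
Normal n = (Outcrop 1→Outcrop 2) × (Outcrop 1→Outcrop 3) = (-3735.8, -455.3, -5372).
So ∂z/∂E = −n_x/n_z = −0.69542 and ∂z/∂N = −n_y/n_z = −0.08475.
Unit vector along 210° is (sin 210°, cos 210°) = (-0.5000, -0.8660).
Slope in that direction = a·(-0.5000) + b·(-0.8660) = 0.42111.
Apparent dip = arctan|0.42111| = 22.8° (true dip is 35.0°, so apparent ≤ true as expected).

22.8°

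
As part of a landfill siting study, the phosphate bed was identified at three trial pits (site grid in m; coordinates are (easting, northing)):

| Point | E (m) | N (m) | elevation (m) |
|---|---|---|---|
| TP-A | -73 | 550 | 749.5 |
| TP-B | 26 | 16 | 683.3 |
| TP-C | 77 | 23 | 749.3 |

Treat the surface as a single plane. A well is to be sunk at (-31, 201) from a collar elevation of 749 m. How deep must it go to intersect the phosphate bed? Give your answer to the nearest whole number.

71 m

Let the plane be z = a·E + b·N + c.
TP-B−TP-A: 99a − 534b = −66.2;  TP-C−TP-A: 150a − 527b = −0.2.
Solving gives a = 1.24541, b = 0.35486.
Then c = 749.5 − a·-73 − b·550 = 645.24.
At (-31, 201): z_contact = −38.6 + 71.3 + 645.24 = 678.0 m.
Depth below ground = 749 − 678.0 = 71 m.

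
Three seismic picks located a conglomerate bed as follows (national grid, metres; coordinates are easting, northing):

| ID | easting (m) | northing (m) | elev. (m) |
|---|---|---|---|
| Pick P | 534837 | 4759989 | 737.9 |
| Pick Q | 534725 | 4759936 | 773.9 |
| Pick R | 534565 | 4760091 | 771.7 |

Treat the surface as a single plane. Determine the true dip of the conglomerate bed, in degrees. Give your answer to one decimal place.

17.4°

Let the plane be z = a·easting + b·northing + c.
Pick Q−Pick P: −112a − 53b = 36;  Pick R−Pick P: −272a + 102b = 33.8.
Solving gives a = −0.21143, b = −0.23245.
Gradient magnitude |∇z| = √(a² + b²) = √(0.04470 + 0.05403) = 0.31422.
True dip = arctan(0.31422) = 17.4°, dipping toward NE (azimuth ≈ 042°).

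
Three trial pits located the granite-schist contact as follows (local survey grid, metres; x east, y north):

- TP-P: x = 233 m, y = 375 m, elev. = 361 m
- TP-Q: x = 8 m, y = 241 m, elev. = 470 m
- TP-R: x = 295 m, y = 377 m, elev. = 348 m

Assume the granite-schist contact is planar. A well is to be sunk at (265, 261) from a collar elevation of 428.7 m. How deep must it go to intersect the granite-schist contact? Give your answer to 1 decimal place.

Let the plane be z = a·x + b·y + c.
TP-Q−TP-P: −225a − 134b = 109;  TP-R−TP-P: 62a + 2b = −13.
Solving gives a = −0.19394, b = −0.48778.
Then c = 361 − a·233 − b·375 = 589.11.
At (265, 261): z_contact = −51.39 − 127.31 + 589.11 = 410.40 m.
Depth below ground = 428.7 − 410.40 = 18.3 m.

18.3 m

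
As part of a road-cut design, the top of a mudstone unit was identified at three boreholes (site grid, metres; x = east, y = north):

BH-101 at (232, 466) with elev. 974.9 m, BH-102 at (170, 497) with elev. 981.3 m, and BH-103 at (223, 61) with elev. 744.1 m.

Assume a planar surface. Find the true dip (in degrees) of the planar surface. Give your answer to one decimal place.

30.7°

Let the plane be z = a·x + b·y + c.
BH-102−BH-101: −62a + 31b = 6.4;  BH-103−BH-101: −9a − 405b = −230.8.
Solving gives a = 0.17972, b = 0.56588.
Gradient magnitude |∇z| = √(a² + b²) = √(0.03230 + 0.32022) = 0.59373.
True dip = arctan(0.59373) = 30.7°, dipping toward SSW (azimuth ≈ 198°).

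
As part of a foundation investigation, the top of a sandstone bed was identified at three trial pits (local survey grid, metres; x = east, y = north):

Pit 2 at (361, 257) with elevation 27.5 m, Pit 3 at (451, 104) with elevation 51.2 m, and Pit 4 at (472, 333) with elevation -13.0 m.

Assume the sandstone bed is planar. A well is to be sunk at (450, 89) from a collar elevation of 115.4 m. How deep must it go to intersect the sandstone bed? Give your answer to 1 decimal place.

60.1 m

Two edge vectors: Pit 2→Pit 3 = (90, -153, 23.7), Pit 2→Pit 4 = (111, 76, -40.5).
Normal n = (Pit 2→Pit 3) × (Pit 2→Pit 4) = (4395.3, 6275.7, 23823).
So ∂z/∂x = −n_x/n_z = −0.18450 and ∂z/∂y = −n_y/n_z = −0.26343.
Intercept c from Pit 2: 27.5 + 66.60 + 67.70 = 161.81.
At (450, 89): z_contact = −83.02 − 23.45 + 161.81 = 55.34 m.
Depth below ground = 115.4 − 55.34 = 60.1 m.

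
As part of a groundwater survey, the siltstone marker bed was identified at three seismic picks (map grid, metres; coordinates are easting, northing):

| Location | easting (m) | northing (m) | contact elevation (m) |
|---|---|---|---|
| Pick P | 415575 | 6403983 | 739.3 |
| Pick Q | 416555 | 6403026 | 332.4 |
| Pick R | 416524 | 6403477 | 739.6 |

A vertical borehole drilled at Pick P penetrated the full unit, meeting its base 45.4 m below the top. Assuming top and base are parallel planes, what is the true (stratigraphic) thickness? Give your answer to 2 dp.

Two edge vectors: Pick P→Pick Q = (980, -957, -406.9), Pick P→Pick R = (949, -506, 0.3).
Normal n = (Pick P→Pick Q) × (Pick P→Pick R) = (-206178.5, -386442.1, 412313).
So ∂z/∂easting = −n_x/n_z = 0.50005 and ∂z/∂northing = −n_y/n_z = 0.93725.
|∇z| = √(a²+b²) = 1.06231, so dip δ = arctan(1.06231) = 46.73°.
True thickness = vertical thickness × cos δ = 45.4 × cos 46.73° = 31.12 m.

31.12 m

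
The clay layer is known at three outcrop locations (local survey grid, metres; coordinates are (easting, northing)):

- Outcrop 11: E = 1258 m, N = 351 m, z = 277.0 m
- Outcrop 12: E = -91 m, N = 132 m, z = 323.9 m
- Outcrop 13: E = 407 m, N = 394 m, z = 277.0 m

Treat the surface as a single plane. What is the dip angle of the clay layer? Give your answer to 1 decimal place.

9.3°

Let the plane be z = a·E + b·N + c.
Outcrop 12−Outcrop 11: −1349a − 219b = 46.9;  Outcrop 13−Outcrop 11: −851a + 43b = 0.
Solving gives a = −0.00825, b = −0.16332.
Gradient magnitude |∇z| = √(a² + b²) = √(0.00007 + 0.02667) = 0.16353.
True dip = arctan(0.16353) = 9.3°, dipping toward N (azimuth ≈ 003°).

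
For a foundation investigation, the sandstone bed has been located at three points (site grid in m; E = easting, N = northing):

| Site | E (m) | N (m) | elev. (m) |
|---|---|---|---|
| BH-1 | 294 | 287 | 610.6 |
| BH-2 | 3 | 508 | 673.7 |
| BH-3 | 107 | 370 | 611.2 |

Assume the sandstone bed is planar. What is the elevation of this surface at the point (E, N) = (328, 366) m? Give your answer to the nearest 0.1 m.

674.2 m

Let the plane be z = a·E + b·N + c.
BH-2−BH-1: −291a + 221b = 63.1;  BH-3−BH-1: −187a + 83b = 0.6.
Solving gives a = 0.29723, b = 0.67690.
Then c = 610.6 − a·294 − b·287 = 328.94.
At (328, 366): z = 97.5 + 247.7 + 328.94 = 674.2 m.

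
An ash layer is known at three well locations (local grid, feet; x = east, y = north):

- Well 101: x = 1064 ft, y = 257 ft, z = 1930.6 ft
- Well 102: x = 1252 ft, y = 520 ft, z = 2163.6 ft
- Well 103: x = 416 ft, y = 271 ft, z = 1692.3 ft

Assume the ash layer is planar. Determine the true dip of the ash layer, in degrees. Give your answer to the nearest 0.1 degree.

Let the plane be z = a·x + b·y + c.
Well 102−Well 101: 188a + 263b = 233;  Well 103−Well 101: −648a + 14b = −238.3.
Solving gives a = 0.38100, b = 0.61358.
Gradient magnitude |∇z| = √(a² + b²) = √(0.14516 + 0.37648) = 0.72225.
True dip = arctan(0.72225) = 35.8°, dipping toward SSW (azimuth ≈ 212°).

35.8°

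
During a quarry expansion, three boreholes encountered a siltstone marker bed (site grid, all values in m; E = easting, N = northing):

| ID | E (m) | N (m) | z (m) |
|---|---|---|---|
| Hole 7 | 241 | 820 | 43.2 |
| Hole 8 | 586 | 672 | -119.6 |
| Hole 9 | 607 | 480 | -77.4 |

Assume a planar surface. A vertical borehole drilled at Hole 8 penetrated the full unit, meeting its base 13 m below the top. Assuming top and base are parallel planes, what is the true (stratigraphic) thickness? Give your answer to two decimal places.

Let the plane be z = a·E + b·N + c.
Hole 8−Hole 7: 345a − 148b = −162.8;  Hole 9−Hole 7: 366a − 340b = −120.6.
Solving gives a = −0.59404, b = −0.28477.
|∇z| = √(a²+b²) = 0.65877, so dip δ = arctan(0.65877) = 33.38°.
True thickness = vertical thickness × cos δ = 13 × cos 33.38° = 10.86 m.

10.86 m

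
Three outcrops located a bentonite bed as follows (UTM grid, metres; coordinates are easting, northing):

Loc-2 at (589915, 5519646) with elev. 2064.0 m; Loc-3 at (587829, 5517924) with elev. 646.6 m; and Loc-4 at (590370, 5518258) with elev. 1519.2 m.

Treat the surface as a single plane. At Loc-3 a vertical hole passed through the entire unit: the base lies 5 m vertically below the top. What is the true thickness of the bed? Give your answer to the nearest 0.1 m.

4.4 m

Two edge vectors: Loc-2→Loc-3 = (-2086, -1722, -1417.4), Loc-2→Loc-4 = (455, -1388, -544.8).
Normal n = (Loc-2→Loc-3) × (Loc-2→Loc-4) = (-1029205.6, -1781369.8, 3678878).
So ∂z/∂easting = −n_x/n_z = 0.27976 and ∂z/∂northing = −n_y/n_z = 0.48422.
|∇z| = √(a²+b²) = 0.55922, so dip δ = arctan(0.55922) = 29.21°.
True thickness = vertical thickness × cos δ = 5 × cos 29.21° = 4.4 m.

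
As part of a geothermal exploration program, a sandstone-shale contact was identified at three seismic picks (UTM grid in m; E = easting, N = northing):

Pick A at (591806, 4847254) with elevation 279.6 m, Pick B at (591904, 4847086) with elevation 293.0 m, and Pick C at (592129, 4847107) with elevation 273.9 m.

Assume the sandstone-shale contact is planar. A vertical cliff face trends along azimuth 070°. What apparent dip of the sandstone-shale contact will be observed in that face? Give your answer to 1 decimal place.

Let the plane be z = a·E + b·N + c.
Pick B−Pick A: 98a − 168b = 13.4;  Pick C−Pick A: 323a − 147b = −5.7.
Solving gives a = −0.07345, b = −0.12261.
Unit vector along 070° is (sin 70°, cos 70°) = (0.9397, 0.3420).
Slope in that direction = a·(0.9397) + b·(0.3420) = −0.11095.
Apparent dip = arctan|0.11095| = 6.3° (true dip is 8.1°, so apparent ≤ true as expected).

6.3°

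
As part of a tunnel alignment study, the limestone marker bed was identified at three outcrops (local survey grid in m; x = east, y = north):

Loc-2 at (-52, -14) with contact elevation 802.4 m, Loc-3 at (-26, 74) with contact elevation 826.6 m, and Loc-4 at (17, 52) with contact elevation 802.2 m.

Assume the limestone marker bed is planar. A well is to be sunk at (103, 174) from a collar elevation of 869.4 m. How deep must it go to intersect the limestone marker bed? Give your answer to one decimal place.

Let the plane be z = a·x + b·y + c.
Loc-3−Loc-2: 26a + 88b = 24.2;  Loc-4−Loc-2: 69a + 66b = −0.2.
Solving gives a = −0.37071, b = 0.38453.
Then c = 802.4 − a·-52 − b·-14 = 788.51.
At (103, 174): z_contact = −38.18 + 66.91 + 788.51 = 817.23 m.
Depth below ground = 869.4 − 817.23 = 52.2 m.

52.2 m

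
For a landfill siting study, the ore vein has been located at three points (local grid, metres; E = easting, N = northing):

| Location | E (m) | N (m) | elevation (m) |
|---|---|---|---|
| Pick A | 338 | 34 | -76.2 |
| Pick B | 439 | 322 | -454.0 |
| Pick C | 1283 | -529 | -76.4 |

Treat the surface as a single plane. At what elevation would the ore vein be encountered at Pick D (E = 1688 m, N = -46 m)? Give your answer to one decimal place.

-862.4 m

Let the plane be z = a·E + b·N + c.
Pick B−Pick A: 101a + 288b = −377.8;  Pick C−Pick A: 945a − 563b = −0.2.
Solving gives a = −0.646639, b = −1.085033.
Then c = -76.2 − a·338 − b·34 = 179.25.
At (1688, -46): z = −1091.5 + 49.9 + 179.25 = -862.4 m.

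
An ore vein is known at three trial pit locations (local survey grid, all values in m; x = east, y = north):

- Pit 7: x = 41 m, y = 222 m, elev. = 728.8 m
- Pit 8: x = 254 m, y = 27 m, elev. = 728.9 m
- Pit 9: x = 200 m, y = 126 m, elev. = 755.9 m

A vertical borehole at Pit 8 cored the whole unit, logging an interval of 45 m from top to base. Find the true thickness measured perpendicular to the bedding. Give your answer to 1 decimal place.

36.2 m

Two edge vectors: Pit 7→Pit 8 = (213, -195, 0.1), Pit 7→Pit 9 = (159, -96, 27.1).
Normal n = (Pit 7→Pit 8) × (Pit 7→Pit 9) = (-5274.9, -5756.4, 10557).
So ∂z/∂x = −n_x/n_z = 0.49966 and ∂z/∂y = −n_y/n_z = 0.54527.
|∇z| = √(a²+b²) = 0.73958, so dip δ = arctan(0.73958) = 36.49°.
True thickness = vertical thickness × cos δ = 45 × cos 36.49° = 36.2 m.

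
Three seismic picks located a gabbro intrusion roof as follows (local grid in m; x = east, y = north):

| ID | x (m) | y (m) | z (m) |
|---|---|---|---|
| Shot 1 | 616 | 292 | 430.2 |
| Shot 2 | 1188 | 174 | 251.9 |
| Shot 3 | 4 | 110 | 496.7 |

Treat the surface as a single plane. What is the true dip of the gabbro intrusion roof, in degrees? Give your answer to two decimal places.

24.86°

Two edge vectors: Shot 1→Shot 2 = (572, -118, -178.3), Shot 1→Shot 3 = (-612, -182, 66.5).
Normal n = (Shot 1→Shot 2) × (Shot 1→Shot 3) = (-40297.6, 71081.6, -176320).
So ∂z/∂x = −n_x/n_z = −0.22855 and ∂z/∂y = −n_y/n_z = 0.40314.
Gradient magnitude |∇z| = √(a² + b²) = √(0.05223 + 0.16252) = 0.46342.
True dip = arctan(0.46342) = 24.86°, dipping toward SSE (azimuth ≈ 150°).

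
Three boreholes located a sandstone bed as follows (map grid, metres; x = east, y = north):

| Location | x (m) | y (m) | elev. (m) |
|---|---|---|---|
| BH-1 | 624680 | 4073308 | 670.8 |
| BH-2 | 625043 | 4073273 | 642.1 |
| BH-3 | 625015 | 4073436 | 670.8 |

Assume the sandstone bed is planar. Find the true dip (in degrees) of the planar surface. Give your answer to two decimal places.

Let the plane be z = a·x + b·y + c.
BH-2−BH-1: 363a − 35b = −28.7;  BH-3−BH-1: 335a + 128b = 0.
Solving gives a = −0.06313, b = 0.16523.
Gradient magnitude |∇z| = √(a² + b²) = √(0.00399 + 0.02730) = 0.17688.
True dip = arctan(0.17688) = 10.03°, dipping toward SSE (azimuth ≈ 159°).

10.03°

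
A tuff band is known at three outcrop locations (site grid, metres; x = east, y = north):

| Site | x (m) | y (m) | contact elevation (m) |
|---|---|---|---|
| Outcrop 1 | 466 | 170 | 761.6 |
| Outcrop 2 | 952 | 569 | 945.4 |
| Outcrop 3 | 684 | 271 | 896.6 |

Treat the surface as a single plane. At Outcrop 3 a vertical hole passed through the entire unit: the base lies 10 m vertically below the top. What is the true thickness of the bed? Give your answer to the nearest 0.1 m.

Let the plane be z = a·x + b·y + c.
Outcrop 2−Outcrop 1: 486a + 399b = 183.8;  Outcrop 3−Outcrop 1: 218a + 101b = 135.
Solving gives a = 0.93153, b = −0.67399.
|∇z| = √(a²+b²) = 1.14979, so dip δ = arctan(1.14979) = 48.99°.
True thickness = vertical thickness × cos δ = 10 × cos 48.99° = 6.6 m.

6.6 m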